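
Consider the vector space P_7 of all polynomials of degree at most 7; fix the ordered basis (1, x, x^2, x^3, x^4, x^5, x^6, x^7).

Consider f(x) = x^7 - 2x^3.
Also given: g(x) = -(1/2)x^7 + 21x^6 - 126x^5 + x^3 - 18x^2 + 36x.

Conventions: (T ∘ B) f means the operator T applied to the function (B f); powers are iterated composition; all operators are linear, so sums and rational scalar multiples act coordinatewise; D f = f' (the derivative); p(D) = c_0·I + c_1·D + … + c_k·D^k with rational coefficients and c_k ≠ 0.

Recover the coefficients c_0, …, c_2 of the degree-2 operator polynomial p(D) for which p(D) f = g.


D^0 f = x^7 - 2x^3
D^1 f = 7x^6 - 6x^2
D^2 f = 42x^5 - 12x
matching coefficients of g against c_0 f + c_1 Df + … from the top degree down determines the c_i
solution: c_0 = -1/2, c_1 = 3, c_2 = -3

c_0 = -1/2, c_1 = 3, c_2 = -3


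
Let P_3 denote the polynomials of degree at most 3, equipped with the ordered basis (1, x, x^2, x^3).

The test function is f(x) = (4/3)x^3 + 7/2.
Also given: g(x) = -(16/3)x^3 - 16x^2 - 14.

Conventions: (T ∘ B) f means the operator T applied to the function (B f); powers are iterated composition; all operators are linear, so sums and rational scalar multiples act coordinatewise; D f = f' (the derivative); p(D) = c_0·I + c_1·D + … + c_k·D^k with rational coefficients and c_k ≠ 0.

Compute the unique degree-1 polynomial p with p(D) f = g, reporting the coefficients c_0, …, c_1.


D^0 f = (4/3)x^3 + 7/2
D^1 f = 4x^2
matching coefficients of g against c_0 f + c_1 Df + … from the top degree down determines the c_i
solution: c_0 = -4, c_1 = -4

p(D) = -4·I − 4·D, i.e. c_0 = -4, c_1 = -4


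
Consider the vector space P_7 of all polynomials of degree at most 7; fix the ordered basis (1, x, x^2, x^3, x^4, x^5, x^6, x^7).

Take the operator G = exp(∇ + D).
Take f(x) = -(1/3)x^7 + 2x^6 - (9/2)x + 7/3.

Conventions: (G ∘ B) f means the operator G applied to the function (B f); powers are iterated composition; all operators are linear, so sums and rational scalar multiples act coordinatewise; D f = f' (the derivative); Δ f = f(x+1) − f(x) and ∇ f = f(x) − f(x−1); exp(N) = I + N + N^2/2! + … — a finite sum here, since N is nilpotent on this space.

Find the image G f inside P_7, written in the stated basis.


order-1 term: -(14/3)x^6 + 31x^5 - (125/3)x^4 + (155/3)x^3 - 37x^2 + (43/3)x - 34/3
order-2 term: -28x^5 + 190x^4 - (1105/3)x^3 + 470x^2 - (979/3)x + 292/3
order-3 term: -(280/3)x^4 + 600x^3 - 1210x^2 + 1295x - 1709/3
order-4 term: -(560/3)x^3 + 1040x^2 - (5260/3)x + 3370/3
order-5 term: -224x^2 + 944x - 2840/3
order-6 term: -(448/3)x + 352
order-7 term: -128/3
the series for exp(∇ + D) f terminates at order 7
exp(∇ + D) f = -(1/3)x^7 - (8/3)x^6 + 3x^5 + 55x^4 + (290/3)x^3 + 39x^2 + (119/6)x + 14/3

the image equals g(x) = -(1/3)x^7 - (8/3)x^6 + 3x^5 + 55x^4 + (290/3)x^3 + 39x^2 + (119/6)x + 14/3


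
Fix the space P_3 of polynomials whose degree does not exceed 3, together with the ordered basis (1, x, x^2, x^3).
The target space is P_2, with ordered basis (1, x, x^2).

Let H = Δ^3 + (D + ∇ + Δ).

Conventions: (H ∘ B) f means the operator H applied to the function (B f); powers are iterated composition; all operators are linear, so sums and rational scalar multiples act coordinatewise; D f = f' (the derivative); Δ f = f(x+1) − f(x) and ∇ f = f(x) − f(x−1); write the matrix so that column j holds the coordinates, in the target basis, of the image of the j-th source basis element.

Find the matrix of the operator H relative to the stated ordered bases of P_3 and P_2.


the matrix is [[0, 3, 0, 8]; [0, 0, 6, 0]; [0, 0, 0, 9]] (rows listed top to bottom)

image of 1: 0
image of x: 3
image of x^2: 6x
image of x^3: 9x^2 + 8
each image's coordinates form column j of the matrix


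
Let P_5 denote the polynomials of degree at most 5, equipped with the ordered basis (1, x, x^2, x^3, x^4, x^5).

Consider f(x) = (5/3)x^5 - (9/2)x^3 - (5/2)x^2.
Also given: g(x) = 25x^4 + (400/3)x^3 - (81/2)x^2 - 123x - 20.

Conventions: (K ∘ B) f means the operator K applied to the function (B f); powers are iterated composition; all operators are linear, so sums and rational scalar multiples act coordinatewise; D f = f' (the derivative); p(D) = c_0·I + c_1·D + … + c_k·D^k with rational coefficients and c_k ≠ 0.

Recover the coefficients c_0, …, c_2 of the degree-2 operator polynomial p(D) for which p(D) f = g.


p(D) = 3·D + 4·D^2, i.e. c_0 = 0, c_1 = 3, c_2 = 4

D^0 f = (5/3)x^5 - (9/2)x^3 - (5/2)x^2
D^1 f = (25/3)x^4 - (27/2)x^2 - 5x
D^2 f = (100/3)x^3 - 27x - 5
matching coefficients of g against c_0 f + c_1 Df + … from the top degree down determines the c_i
solution: c_0 = 0, c_1 = 3, c_2 = 4


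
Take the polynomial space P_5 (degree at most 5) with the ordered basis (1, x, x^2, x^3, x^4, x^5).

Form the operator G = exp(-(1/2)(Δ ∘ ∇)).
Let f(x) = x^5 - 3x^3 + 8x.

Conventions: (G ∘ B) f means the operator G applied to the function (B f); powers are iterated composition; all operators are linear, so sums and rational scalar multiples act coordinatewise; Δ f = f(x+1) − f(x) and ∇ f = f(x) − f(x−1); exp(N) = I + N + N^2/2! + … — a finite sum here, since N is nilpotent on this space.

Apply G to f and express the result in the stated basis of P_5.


order-1 term: -10x^3 + 4x
order-2 term: 15x
the series for exp(-(1/2)(Δ ∘ ∇)) f terminates at order 2
exp(-(1/2)(Δ ∘ ∇)) f = x^5 - 13x^3 + 27x

the result is g(x) = x^5 - 13x^3 + 27x


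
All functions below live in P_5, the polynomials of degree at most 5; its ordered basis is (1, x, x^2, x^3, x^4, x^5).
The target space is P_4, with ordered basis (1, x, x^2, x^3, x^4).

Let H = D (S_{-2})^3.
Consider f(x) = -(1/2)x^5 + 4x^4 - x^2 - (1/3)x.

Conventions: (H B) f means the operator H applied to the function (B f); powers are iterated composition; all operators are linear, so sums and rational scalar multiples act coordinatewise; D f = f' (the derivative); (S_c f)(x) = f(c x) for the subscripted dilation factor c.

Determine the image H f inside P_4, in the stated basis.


S_{-2} f = 16x^5 + 64x^4 - 4x^2 + (2/3)x
S_{-2} S_{-2} f = -512x^5 + 1024x^4 - 16x^2 - (4/3)x
S_{-2} S_{-2} S_{-2} f = 16384x^5 + 16384x^4 - 64x^2 + (8/3)x
D (S_{-2})^3 f = 81920x^4 + 65536x^3 - 128x + 8/3

g(x) = 81920x^4 + 65536x^3 - 128x + 8/3


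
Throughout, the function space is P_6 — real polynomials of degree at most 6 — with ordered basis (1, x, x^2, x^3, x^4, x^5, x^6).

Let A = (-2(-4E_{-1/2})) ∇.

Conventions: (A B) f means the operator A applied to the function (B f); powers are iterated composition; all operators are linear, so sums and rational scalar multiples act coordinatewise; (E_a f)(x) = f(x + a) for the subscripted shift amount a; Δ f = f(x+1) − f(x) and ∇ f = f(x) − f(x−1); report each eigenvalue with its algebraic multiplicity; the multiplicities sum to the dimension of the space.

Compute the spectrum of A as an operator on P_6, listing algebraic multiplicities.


image of 1: 0
image of x: 8
image of x^2: 16x - 16
image of x^3: 24x^2 - 48x + 26
image of x^4: 32x^3 - 96x^2 + 104x - 40
image of x^5: 40x^4 - 160x^3 + 260x^2 - 200x + 121/2
image of x^6: 48x^5 - 240x^4 + 520x^3 - 600x^2 + 363x - 91
the matrix is upper triangular; its diagonal is (0, 0, 0, 0, 0, 0, 0)
for a triangular matrix the eigenvalues are the diagonal entries, with algebraic multiplicity their repetition count

λ = 0 (multiplicity 7)


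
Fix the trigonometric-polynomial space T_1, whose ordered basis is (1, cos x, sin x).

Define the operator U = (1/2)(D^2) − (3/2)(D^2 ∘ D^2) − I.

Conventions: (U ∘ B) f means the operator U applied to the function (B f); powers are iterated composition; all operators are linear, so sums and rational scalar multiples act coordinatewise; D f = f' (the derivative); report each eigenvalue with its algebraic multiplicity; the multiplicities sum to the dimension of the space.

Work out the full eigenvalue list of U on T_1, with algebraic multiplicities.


λ = -3 (multiplicity 2), λ = -1 (multiplicity 1)

image of 1: -1
image of cos x: -3cos x
image of sin x: -3sin x
the matrix is diagonal; its diagonal is (-1, -3, -3)
for a triangular matrix the eigenvalues are the diagonal entries, with algebraic multiplicity their repetition count


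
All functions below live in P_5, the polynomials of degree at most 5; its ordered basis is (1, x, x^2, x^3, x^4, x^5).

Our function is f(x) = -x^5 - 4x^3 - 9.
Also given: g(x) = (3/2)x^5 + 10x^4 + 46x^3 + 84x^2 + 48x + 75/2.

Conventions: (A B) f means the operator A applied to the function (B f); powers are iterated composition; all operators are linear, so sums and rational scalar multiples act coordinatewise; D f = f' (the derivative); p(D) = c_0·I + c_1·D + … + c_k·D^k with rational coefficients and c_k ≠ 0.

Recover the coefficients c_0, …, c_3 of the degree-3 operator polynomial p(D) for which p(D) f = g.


c_0 = -3/2, c_1 = -2, c_2 = -2, c_3 = -1

D^0 f = -x^5 - 4x^3 - 9
D^1 f = -5x^4 - 12x^2
D^2 f = -20x^3 - 24x
D^3 f = -60x^2 - 24
matching coefficients of g against c_0 f + c_1 Df + … from the top degree down determines the c_i
solution: c_0 = -3/2, c_1 = -2, c_2 = -2, c_3 = -1


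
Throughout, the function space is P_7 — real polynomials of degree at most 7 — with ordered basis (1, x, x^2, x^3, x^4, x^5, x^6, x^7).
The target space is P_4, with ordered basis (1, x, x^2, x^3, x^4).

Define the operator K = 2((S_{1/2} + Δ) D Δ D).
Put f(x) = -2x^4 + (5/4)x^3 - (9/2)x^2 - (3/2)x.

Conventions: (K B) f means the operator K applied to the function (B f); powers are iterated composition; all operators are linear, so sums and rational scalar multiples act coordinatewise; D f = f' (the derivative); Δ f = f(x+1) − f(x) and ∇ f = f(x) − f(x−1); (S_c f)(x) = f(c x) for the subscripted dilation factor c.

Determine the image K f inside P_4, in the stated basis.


the image equals g(x) = -48x - 129

D f = -8x^3 + (15/4)x^2 - 9x - 3/2
Δ D f = -24x^2 - (33/2)x - 53/4
D Δ D f = -48x - 33/2
S_{1/2} D Δ D f = -24x - 33/2
Δ D Δ D f = -48
(S_{1/2} + Δ) D Δ D f = -24x - 129/2
(2((S_{1/2} + Δ) D Δ D)) f = -48x - 129


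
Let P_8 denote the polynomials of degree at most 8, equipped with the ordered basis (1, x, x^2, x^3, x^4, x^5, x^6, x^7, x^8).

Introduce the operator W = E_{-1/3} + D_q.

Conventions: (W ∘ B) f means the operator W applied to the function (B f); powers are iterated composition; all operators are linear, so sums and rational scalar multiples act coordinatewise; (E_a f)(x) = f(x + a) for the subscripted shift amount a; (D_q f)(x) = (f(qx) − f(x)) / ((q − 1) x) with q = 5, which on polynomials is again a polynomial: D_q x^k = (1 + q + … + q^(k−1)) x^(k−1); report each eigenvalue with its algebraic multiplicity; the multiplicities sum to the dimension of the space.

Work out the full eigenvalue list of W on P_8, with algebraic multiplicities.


image of 1: 1
image of x: x + 2/3
image of x^2: x^2 + (16/3)x + 1/9
image of x^3: x^3 + 30x^2 + (1/3)x - 1/27
image of x^4: x^4 + (464/3)x^3 + (2/3)x^2 - (4/27)x + 1/81
image of x^5: x^5 + (2338/3)x^4 + (10/9)x^3 - (10/27)x^2 + (5/81)x - 1/243
image of x^6: x^6 + 3904x^5 + (5/3)x^4 - (20/27)x^3 + (5/27)x^2 - (2/81)x + 1/729
image of x^7: x^7 + (58586/3)x^6 + (7/3)x^5 - (35/27)x^4 + (35/81)x^3 - (7/81)x^2 + (7/729)x - 1/2187
image of x^8: x^8 + (292960/3)x^7 + (28/9)x^6 - (56/27)x^5 + (70/81)x^4 - (56/243)x^3 + (28/729)x^2 - (8/2187)x + 1/6561
the matrix is upper triangular; its diagonal is (1, 1, 1, 1, 1, 1, 1, 1, 1)
for a triangular matrix the eigenvalues are the diagonal entries, with algebraic multiplicity their repetition count

λ = 1 (multiplicity 9)


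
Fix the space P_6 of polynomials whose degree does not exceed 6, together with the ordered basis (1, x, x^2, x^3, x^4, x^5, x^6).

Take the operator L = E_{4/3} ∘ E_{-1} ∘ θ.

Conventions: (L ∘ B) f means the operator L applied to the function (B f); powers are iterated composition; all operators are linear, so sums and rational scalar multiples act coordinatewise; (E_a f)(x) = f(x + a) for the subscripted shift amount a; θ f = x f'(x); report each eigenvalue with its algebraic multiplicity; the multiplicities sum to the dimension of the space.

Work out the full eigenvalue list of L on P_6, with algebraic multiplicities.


λ = 0 (multiplicity 1), λ = 1 (multiplicity 1), λ = 2 (multiplicity 1), λ = 3 (multiplicity 1), λ = 4 (multiplicity 1), λ = 5 (multiplicity 1), λ = 6 (multiplicity 1)

image of 1: 0
image of x: x + 1/3
image of x^2: 2x^2 + (4/3)x + 2/9
image of x^3: 3x^3 + 3x^2 + x + 1/9
image of x^4: 4x^4 + (16/3)x^3 + (8/3)x^2 + (16/27)x + 4/81
image of x^5: 5x^5 + (25/3)x^4 + (50/9)x^3 + (50/27)x^2 + (25/81)x + 5/243
image of x^6: 6x^6 + 12x^5 + 10x^4 + (40/9)x^3 + (10/9)x^2 + (4/27)x + 2/243
the matrix is upper triangular; its diagonal is (0, 1, 2, 3, 4, 5, 6)
for a triangular matrix the eigenvalues are the diagonal entries, with algebraic multiplicity their repetition count


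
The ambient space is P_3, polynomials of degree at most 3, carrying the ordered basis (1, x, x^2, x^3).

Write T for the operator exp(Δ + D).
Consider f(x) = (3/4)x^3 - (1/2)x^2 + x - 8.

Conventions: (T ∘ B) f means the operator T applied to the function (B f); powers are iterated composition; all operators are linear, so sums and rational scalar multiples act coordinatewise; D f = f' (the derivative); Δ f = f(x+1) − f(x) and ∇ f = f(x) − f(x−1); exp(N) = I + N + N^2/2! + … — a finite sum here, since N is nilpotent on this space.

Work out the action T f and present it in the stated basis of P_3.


g(x) = (3/4)x^3 + 4x^2 + (41/4)x + 11/4

order-1 term: (9/2)x^2 + (1/4)x + 9/4
order-2 term: 9x + 5/2
order-3 term: 6
the series for exp(Δ + D) f terminates at order 3
exp(Δ + D) f = (3/4)x^3 + 4x^2 + (41/4)x + 11/4


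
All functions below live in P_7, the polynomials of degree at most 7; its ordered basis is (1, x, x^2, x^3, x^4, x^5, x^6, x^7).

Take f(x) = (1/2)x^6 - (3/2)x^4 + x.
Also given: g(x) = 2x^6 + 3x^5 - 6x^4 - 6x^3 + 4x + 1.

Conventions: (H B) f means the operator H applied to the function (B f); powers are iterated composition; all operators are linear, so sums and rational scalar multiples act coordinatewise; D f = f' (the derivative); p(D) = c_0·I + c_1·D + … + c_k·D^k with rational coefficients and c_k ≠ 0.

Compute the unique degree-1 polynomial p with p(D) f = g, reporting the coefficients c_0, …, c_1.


D^0 f = (1/2)x^6 - (3/2)x^4 + x
D^1 f = 3x^5 - 6x^3 + 1
matching coefficients of g against c_0 f + c_1 Df + … from the top degree down determines the c_i
solution: c_0 = 4, c_1 = 1

p(D) = 4·I + D, i.e. c_0 = 4, c_1 = 1


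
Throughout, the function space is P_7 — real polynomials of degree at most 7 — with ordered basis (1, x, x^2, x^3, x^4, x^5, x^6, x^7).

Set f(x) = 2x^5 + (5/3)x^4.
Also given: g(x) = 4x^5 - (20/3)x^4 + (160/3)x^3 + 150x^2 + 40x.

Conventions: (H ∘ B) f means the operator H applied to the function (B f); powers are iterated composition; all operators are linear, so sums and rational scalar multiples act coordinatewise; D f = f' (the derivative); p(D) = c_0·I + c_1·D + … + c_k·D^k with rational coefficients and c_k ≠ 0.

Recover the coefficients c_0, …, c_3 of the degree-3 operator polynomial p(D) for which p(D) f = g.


D^0 f = 2x^5 + (5/3)x^4
D^1 f = 10x^4 + (20/3)x^3
D^2 f = 40x^3 + 20x^2
D^3 f = 120x^2 + 40x
matching coefficients of g against c_0 f + c_1 Df + … from the top degree down determines the c_i
solution: c_0 = 2, c_1 = -1, c_2 = 3/2, c_3 = 1

c_0 = 2, c_1 = -1, c_2 = 3/2, c_3 = 1


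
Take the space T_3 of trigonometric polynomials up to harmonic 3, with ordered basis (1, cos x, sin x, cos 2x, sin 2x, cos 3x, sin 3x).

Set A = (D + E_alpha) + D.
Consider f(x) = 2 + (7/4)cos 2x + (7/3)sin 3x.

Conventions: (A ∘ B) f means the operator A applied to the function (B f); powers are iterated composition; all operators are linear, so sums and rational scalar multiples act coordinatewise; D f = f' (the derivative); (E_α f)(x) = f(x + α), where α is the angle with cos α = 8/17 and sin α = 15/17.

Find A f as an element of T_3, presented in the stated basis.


D f = -(7/2)sin 2x + 7cos 3x
E_alpha f = 2 - (1127/1156)cos 2x - (420/289)sin 2x - (1155/4913)cos 3x - (34216/14739)sin 3x
(D + E_alpha) f = 2 - (1127/1156)cos 2x - (2863/578)sin 2x + (33236/4913)cos 3x - (34216/14739)sin 3x
D f = -(7/2)sin 2x + 7cos 3x
((D + E_alpha) + D) f = 2 - (1127/1156)cos 2x - (2443/289)sin 2x + (67627/4913)cos 3x - (34216/14739)sin 3x

the image equals g(x) = 2 - (1127/1156)cos 2x - (2443/289)sin 2x + (67627/4913)cos 3x - (34216/14739)sin 3x


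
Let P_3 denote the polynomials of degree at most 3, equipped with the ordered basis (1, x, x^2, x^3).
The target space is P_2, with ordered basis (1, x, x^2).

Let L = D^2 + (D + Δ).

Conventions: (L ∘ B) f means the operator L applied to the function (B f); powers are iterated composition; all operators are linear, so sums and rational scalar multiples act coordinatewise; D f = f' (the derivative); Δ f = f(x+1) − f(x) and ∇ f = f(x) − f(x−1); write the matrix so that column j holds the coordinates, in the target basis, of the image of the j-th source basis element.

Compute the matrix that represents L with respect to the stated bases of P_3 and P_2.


image of 1: 0
image of x: 2
image of x^2: 4x + 3
image of x^3: 6x^2 + 9x + 1
each image's coordinates form column j of the matrix

the matrix is [[0, 2, 3, 1]; [0, 0, 4, 9]; [0, 0, 0, 6]] (rows listed top to bottom)


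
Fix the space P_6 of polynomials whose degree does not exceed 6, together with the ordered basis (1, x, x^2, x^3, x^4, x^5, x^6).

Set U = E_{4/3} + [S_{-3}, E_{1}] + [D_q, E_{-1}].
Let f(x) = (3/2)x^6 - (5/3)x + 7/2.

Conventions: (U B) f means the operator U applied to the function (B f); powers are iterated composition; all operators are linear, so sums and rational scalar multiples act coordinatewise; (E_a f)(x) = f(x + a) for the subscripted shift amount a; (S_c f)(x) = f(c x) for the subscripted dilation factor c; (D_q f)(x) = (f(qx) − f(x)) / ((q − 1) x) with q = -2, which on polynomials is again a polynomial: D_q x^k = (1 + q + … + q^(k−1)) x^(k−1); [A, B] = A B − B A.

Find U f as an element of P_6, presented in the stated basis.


E_{4/3} f = (3/2)x^6 + 12x^5 + 40x^4 + (640/9)x^3 + (640/9)x^2 + (979/27)x + 4717/486
E_{1} f = (3/2)x^6 + 9x^5 + (45/2)x^4 + 30x^3 + (45/2)x^2 + (22/3)x + 10/3
S_{-3} E_{1} f = (2187/2)x^6 - 2187x^5 + (3645/2)x^4 - 810x^3 + (405/2)x^2 - 22x + 10/3
S_{-3} f = (2187/2)x^6 + 5x + 7/2
E_{1} S_{-3} f = (2187/2)x^6 + 6561x^5 + (32805/2)x^4 + 21870x^3 + (32805/2)x^2 + 6566x + 1102
[S_{-3}, E_{1}] f = -8748x^5 - 14580x^4 - 22680x^3 - 16200x^2 - 6588x - 3296/3
E_{-1} f = (3/2)x^6 - 9x^5 + (45/2)x^4 - 30x^3 + (45/2)x^2 - (32/3)x + 20/3
D_q E_{-1} f = -(63/2)x^5 - 99x^4 - (225/2)x^3 - 90x^2 - (45/2)x - 32/3
D_q f = -(63/2)x^5 - 5/3
E_{-1} D_q f = -(63/2)x^5 + (315/2)x^4 - 315x^3 + 315x^2 - (315/2)x + 179/6
[D_q, E_{-1}] f = -(513/2)x^4 + (405/2)x^3 - 405x^2 + 135x - 81/2
(E_{4/3} + [S_{-3}, E_{1}] + [D_q, E_{-1}]) f = (3/2)x^6 - 8736x^5 - (29593/2)x^4 - (403315/18)x^3 - (148805/9)x^2 - (173252/27)x - 274459/243

the image equals g(x) = (3/2)x^6 - 8736x^5 - (29593/2)x^4 - (403315/18)x^3 - (148805/9)x^2 - (173252/27)x - 274459/243


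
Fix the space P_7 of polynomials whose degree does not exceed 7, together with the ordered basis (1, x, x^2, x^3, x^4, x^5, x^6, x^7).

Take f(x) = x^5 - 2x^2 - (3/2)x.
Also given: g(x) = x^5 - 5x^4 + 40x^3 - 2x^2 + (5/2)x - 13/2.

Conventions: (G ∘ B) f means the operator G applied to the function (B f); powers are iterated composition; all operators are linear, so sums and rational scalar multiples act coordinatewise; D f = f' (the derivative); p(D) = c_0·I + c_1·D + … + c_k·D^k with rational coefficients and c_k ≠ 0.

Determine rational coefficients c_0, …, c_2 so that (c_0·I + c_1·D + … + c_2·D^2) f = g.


p(D) = I − D + 2·D^2, i.e. c_0 = 1, c_1 = -1, c_2 = 2

D^0 f = x^5 - 2x^2 - (3/2)x
D^1 f = 5x^4 - 4x - 3/2
D^2 f = 20x^3 - 4
matching coefficients of g against c_0 f + c_1 Df + … from the top degree down determines the c_i
solution: c_0 = 1, c_1 = -1, c_2 = 2


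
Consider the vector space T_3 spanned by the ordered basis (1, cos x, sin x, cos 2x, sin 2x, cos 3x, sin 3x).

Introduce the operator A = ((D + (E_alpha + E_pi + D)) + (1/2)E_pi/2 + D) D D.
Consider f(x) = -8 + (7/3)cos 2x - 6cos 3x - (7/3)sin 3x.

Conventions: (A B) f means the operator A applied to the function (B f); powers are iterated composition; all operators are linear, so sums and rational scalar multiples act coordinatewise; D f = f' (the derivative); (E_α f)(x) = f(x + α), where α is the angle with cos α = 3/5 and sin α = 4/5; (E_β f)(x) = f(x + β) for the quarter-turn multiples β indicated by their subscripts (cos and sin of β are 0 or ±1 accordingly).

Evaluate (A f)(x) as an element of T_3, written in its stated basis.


g(x) = -(154/75)cos 2x + (1624/25)sin 2x + (20337/250)cos 3x - (64833/125)sin 3x

D f = -(14/3)sin 2x - 7cos 3x + 18sin 3x
D D f = -(28/3)cos 2x + 54cos 3x + 21sin 3x
D (D D) f = (56/3)sin 2x + 63cos 3x - 162sin 3x
E_alpha (D D) f = (196/75)cos 2x + (224/25)sin 2x - (5394/125)cos 3x - (4833/125)sin 3x
E_pi (D D) f = -(28/3)cos 2x - 54cos 3x - 21sin 3x
D (D D) f = (56/3)sin 2x + 63cos 3x - 162sin 3x
(E_alpha + E_pi + D) (D D) f = -(168/25)cos 2x + (2072/75)sin 2x - (4269/125)cos 3x - (27708/125)sin 3x
(D + (E_alpha + E_pi + D)) (D D) f = -(168/25)cos 2x + (3472/75)sin 2x + (3606/125)cos 3x - (47958/125)sin 3x
E_pi/2 (D D) f = (28/3)cos 2x - 21cos 3x + 54sin 3x
((1/2)E_pi/2) (D D) f = (14/3)cos 2x - (21/2)cos 3x + 27sin 3x
D (D D) f = (56/3)sin 2x + 63cos 3x - 162sin 3x
((D + (E_alpha + E_pi + D)) + (1/2)E_pi/2 + D) (D D) f = -(154/75)cos 2x + (1624/25)sin 2x + (20337/250)cos 3x - (64833/125)sin 3x


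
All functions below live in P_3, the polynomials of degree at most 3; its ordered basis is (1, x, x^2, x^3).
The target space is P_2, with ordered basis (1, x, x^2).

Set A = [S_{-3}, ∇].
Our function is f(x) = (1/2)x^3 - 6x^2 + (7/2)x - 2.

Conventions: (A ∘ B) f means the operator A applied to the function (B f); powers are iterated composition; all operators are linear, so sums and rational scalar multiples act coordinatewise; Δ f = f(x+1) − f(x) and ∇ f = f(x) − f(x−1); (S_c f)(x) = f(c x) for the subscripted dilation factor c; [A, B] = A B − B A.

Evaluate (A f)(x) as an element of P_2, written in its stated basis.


g(x) = 54x^2 + 108x - 20

∇ f = (3/2)x^2 - (27/2)x + 10
S_{-3} ∇ f = (27/2)x^2 + (81/2)x + 10
S_{-3} f = -(27/2)x^3 - 54x^2 - (21/2)x - 2
∇ S_{-3} f = -(81/2)x^2 - (135/2)x + 30
[S_{-3}, ∇] f = 54x^2 + 108x - 20


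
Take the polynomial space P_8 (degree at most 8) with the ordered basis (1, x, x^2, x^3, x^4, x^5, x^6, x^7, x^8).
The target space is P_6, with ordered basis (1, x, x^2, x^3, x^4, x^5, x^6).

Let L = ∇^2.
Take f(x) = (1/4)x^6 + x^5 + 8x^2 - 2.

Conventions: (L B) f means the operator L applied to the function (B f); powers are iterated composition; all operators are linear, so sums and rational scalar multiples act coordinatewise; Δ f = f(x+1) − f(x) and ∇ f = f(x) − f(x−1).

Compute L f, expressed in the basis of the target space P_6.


the image equals g(x) = (15/2)x^4 - 10x^3 - (15/2)x^2 + 25x + 3/2

∇ f = (3/2)x^5 + (5/4)x^4 - 5x^3 + (25/4)x^2 + (25/2)x - 29/4
∇ ∇ f = (15/2)x^4 - 10x^3 - (15/2)x^2 + 25x + 3/2


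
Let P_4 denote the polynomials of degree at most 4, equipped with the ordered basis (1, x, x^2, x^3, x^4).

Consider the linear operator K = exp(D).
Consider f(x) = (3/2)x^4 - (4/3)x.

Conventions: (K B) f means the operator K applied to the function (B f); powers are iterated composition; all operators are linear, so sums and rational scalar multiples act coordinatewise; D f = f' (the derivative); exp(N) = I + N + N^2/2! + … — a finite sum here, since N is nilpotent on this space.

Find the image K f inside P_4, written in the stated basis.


g(x) = (3/2)x^4 + 6x^3 + 9x^2 + (14/3)x + 1/6

order-1 term: 6x^3 - 4/3
order-2 term: 9x^2
order-3 term: 6x
order-4 term: 3/2
the series for exp(D) f terminates at order 4
exp(D) f = (3/2)x^4 + 6x^3 + 9x^2 + (14/3)x + 1/6


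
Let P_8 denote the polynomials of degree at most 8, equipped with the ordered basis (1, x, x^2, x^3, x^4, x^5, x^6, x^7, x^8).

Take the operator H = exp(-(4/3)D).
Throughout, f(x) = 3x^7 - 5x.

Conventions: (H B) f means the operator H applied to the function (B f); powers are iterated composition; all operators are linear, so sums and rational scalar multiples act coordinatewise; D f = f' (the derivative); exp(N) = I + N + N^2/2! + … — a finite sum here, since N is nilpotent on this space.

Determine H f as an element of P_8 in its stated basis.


the image equals g(x) = 3x^7 - 28x^6 + 112x^5 - (2240/9)x^4 + (8960/27)x^3 - (7168/27)x^2 + (27457/243)x - 11524/729

order-1 term: -28x^6 + 20/3
order-2 term: 112x^5
order-3 term: -(2240/9)x^4
order-4 term: (8960/27)x^3
order-5 term: -(7168/27)x^2
order-6 term: (28672/243)x
order-7 term: -16384/729
the series for exp(-(4/3)D) f terminates at order 7
exp(-(4/3)D) f = 3x^7 - 28x^6 + 112x^5 - (2240/9)x^4 + (8960/27)x^3 - (7168/27)x^2 + (27457/243)x - 11524/729


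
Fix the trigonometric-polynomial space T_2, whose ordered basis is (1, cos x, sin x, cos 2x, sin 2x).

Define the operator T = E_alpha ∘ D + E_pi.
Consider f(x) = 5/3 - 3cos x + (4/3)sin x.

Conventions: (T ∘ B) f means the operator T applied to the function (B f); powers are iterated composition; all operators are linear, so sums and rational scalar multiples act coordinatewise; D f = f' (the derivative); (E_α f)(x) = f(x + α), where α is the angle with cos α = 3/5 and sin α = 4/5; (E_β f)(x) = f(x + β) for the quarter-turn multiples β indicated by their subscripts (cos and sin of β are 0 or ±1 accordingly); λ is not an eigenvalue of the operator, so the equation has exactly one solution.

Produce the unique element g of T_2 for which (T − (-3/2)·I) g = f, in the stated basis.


write g with unknown coordinates in the stated basis and equate coefficients in (T − (-3/2)·I) g = f
solving from the highest basis element down gives g = 2/3 + (2/9)cos x - (44/9)sin x
check: T g = 2/3 - (10/3)cos x + (26/3)sin x
so T g − (-3/2)·g = 5/3 - 3cos x + (4/3)sin x = f ✓

the result is g(x) = 2/3 + (2/9)cos x - (44/9)sin x


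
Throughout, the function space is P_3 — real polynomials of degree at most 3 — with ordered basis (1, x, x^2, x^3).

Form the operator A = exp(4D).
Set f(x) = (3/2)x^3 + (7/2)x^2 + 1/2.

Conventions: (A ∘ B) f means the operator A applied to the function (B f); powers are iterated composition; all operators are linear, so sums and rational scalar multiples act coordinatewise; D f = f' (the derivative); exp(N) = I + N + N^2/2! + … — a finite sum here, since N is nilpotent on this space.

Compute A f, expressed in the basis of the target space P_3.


the result is g(x) = (3/2)x^3 + (43/2)x^2 + 100x + 305/2

order-1 term: 18x^2 + 28x
order-2 term: 72x + 56
order-3 term: 96
the series for exp(4D) f terminates at order 3
exp(4D) f = (3/2)x^3 + (43/2)x^2 + 100x + 305/2


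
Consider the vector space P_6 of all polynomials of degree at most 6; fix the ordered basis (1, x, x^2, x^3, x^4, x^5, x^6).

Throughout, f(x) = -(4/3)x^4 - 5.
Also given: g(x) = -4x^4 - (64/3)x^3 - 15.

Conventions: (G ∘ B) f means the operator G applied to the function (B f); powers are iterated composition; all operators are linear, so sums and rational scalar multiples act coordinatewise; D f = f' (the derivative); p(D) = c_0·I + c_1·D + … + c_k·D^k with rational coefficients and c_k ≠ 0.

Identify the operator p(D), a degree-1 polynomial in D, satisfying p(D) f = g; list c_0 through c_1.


c_0 = 3, c_1 = 4

D^0 f = -(4/3)x^4 - 5
D^1 f = -(16/3)x^3
matching coefficients of g against c_0 f + c_1 Df + … from the top degree down determines the c_i
solution: c_0 = 3, c_1 = 4


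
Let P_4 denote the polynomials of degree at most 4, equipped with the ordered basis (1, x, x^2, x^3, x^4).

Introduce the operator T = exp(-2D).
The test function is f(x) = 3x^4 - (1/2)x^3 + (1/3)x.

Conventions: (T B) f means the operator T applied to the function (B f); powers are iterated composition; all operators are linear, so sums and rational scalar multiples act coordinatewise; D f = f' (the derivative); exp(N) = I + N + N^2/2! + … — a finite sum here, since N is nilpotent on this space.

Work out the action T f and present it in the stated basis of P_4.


the image equals g(x) = 3x^4 - (49/2)x^3 + 75x^2 - (305/3)x + 154/3

order-1 term: -24x^3 + 3x^2 - 2/3
order-2 term: 72x^2 - 6x
order-3 term: -96x + 4
order-4 term: 48
the series for exp(-2D) f terminates at order 4
exp(-2D) f = 3x^4 - (49/2)x^3 + 75x^2 - (305/3)x + 154/3


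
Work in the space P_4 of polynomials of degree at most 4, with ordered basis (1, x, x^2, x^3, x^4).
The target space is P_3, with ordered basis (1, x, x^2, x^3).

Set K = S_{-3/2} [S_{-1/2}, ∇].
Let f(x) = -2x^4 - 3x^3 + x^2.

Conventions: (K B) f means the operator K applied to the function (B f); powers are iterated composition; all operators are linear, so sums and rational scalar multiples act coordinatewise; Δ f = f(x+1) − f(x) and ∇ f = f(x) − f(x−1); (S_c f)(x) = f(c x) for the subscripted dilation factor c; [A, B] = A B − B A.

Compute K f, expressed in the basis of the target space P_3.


the result is g(x) = -(81/16)x^3 - (81/32)x^2 + (9/16)x - 9/4

∇ f = -8x^3 + 3x^2 + 3x - 2
S_{-1/2} ∇ f = x^3 + (3/4)x^2 - (3/2)x - 2
S_{-1/2} f = -(1/8)x^4 + (3/8)x^3 + (1/4)x^2
∇ S_{-1/2} f = -(1/2)x^3 + (15/8)x^2 - (9/8)x + 1/4
[S_{-1/2}, ∇] f = (3/2)x^3 - (9/8)x^2 - (3/8)x - 9/4
S_{-3/2} [S_{-1/2}, ∇] f = -(81/16)x^3 - (81/32)x^2 + (9/16)x - 9/4


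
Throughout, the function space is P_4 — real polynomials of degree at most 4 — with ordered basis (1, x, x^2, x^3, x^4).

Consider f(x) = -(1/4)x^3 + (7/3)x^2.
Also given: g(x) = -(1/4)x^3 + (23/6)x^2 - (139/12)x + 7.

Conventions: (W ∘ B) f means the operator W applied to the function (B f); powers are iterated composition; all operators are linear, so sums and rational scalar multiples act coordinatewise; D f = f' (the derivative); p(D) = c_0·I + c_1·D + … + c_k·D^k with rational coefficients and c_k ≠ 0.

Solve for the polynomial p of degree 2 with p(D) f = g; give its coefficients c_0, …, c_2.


D^0 f = -(1/4)x^3 + (7/3)x^2
D^1 f = -(3/4)x^2 + (14/3)x
D^2 f = -(3/2)x + 14/3
matching coefficients of g against c_0 f + c_1 Df + … from the top degree down determines the c_i
solution: c_0 = 1, c_1 = -2, c_2 = 3/2

c_0 = 1, c_1 = -2, c_2 = 3/2


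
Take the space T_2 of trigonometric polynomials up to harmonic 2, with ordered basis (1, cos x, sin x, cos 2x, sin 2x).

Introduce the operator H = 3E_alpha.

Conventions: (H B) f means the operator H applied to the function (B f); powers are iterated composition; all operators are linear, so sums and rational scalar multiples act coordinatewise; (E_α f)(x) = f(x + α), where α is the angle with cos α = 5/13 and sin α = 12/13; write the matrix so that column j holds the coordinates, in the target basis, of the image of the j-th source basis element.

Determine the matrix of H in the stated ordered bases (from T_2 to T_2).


image of 1: 3
image of cos x: (15/13)cos x - (36/13)sin x
image of sin x: (36/13)cos x + (15/13)sin x
image of cos 2x: -(357/169)cos 2x - (360/169)sin 2x
image of sin 2x: (360/169)cos 2x - (357/169)sin 2x
each image's coordinates form column j of the matrix

the matrix is [[3, 0, 0, 0, 0]; [0, 15/13, 36/13, 0, 0]; [0, -36/13, 15/13, 0, 0]; [0, 0, 0, -357/169, 360/169]; [0, 0, 0, -360/169, -357/169]] (rows listed top to bottom)


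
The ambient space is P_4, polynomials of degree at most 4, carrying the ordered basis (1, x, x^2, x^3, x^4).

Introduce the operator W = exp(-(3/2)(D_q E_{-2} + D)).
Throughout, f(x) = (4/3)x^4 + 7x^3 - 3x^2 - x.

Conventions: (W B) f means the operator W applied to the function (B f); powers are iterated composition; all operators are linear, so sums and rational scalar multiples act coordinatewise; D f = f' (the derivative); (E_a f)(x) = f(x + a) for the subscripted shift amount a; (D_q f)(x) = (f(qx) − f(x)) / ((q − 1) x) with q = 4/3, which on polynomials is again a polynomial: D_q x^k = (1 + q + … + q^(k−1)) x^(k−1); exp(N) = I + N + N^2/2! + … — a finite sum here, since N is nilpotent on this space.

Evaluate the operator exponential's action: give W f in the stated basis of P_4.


g(x) = (4/3)x^4 - (377/27)x^3 + (8093/81)x^2 - (184661/486)x + 194321/324

order-1 term: -(566/27)x^3 - (80/9)x^2 + (109/2)x - 77
order-2 term: (9056/81)x^2 - (1721/9)x + 321/4
order-3 term: -(58864/243)x + 33601/81
order-4 term: 14716/81
the series for exp(-(3/2)(D_q E_{-2} + D)) f terminates at order 4
exp(-(3/2)(D_q E_{-2} + D)) f = (4/3)x^4 - (377/27)x^3 + (8093/81)x^2 - (184661/486)x + 194321/324


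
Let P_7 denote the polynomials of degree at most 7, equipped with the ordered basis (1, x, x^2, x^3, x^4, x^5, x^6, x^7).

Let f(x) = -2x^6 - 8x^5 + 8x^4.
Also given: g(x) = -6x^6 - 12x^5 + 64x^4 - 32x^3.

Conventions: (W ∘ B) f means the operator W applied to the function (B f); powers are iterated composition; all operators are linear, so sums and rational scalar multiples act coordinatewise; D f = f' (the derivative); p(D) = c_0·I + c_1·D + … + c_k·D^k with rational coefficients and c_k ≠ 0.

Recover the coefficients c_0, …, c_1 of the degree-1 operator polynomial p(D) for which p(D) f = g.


D^0 f = -2x^6 - 8x^5 + 8x^4
D^1 f = -12x^5 - 40x^4 + 32x^3
matching coefficients of g against c_0 f + c_1 Df + … from the top degree down determines the c_i
solution: c_0 = 3, c_1 = -1

c_0 = 3, c_1 = -1


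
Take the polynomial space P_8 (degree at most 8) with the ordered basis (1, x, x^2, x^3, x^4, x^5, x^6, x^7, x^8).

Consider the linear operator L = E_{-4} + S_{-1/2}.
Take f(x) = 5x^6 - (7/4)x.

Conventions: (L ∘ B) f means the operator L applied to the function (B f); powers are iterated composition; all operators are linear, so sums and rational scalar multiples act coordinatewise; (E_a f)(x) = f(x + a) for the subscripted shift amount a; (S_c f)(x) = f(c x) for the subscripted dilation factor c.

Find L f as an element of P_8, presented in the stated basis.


E_{-4} f = 5x^6 - 120x^5 + 1200x^4 - 6400x^3 + 19200x^2 - (122887/4)x + 20487
S_{-1/2} f = (5/64)x^6 + (7/8)x
(E_{-4} + S_{-1/2}) f = (325/64)x^6 - 120x^5 + 1200x^4 - 6400x^3 + 19200x^2 - (245767/8)x + 20487

the image equals g(x) = (325/64)x^6 - 120x^5 + 1200x^4 - 6400x^3 + 19200x^2 - (245767/8)x + 20487


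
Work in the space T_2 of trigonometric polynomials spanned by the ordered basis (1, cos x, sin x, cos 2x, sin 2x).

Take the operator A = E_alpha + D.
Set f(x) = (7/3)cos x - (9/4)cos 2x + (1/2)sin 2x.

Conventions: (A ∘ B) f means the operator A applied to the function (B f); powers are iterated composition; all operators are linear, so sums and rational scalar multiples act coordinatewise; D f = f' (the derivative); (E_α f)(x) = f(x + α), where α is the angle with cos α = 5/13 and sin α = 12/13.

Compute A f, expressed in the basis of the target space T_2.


the image equals g(x) = (35/39)cos x - (175/39)sin x + (1987/676)cos 2x + (971/169)sin 2x

E_alpha f = (35/39)cos x - (28/13)sin x + (1311/676)cos 2x + (421/338)sin 2x
D f = -(7/3)sin x + cos 2x + (9/2)sin 2x
(E_alpha + D) f = (35/39)cos x - (175/39)sin x + (1987/676)cos 2x + (971/169)sin 2x


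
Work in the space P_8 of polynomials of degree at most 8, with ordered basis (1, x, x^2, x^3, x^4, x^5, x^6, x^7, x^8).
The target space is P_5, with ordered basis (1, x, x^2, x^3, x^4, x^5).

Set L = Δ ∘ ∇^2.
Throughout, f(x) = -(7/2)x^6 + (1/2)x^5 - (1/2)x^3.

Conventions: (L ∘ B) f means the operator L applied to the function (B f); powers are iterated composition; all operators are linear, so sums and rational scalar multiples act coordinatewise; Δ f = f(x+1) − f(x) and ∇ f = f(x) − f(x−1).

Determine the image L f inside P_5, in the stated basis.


the image equals g(x) = -420x^3 + 660x^2 - 660x + 222

∇ f = -21x^5 + 55x^4 - 75x^3 + 56x^2 - 22x + 7/2
∇ ∇ f = -105x^4 + 430x^3 - 765x^2 + 662x - 229
Δ ∇^2 f = -420x^3 + 660x^2 - 660x + 222


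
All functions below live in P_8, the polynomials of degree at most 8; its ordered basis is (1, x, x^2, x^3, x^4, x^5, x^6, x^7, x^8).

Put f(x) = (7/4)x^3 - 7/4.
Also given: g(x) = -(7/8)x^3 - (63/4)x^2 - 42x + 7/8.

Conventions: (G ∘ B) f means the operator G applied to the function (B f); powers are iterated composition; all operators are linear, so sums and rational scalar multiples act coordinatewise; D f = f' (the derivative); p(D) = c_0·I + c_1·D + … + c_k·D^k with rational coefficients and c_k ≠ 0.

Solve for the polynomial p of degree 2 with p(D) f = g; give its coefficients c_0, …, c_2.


D^0 f = (7/4)x^3 - 7/4
D^1 f = (21/4)x^2
D^2 f = (21/2)x
matching coefficients of g against c_0 f + c_1 Df + … from the top degree down determines the c_i
solution: c_0 = -1/2, c_1 = -3, c_2 = -4

p(D) = -(1/2)·I − 3·D − 4·D^2, i.e. c_0 = -1/2, c_1 = -3, c_2 = -4


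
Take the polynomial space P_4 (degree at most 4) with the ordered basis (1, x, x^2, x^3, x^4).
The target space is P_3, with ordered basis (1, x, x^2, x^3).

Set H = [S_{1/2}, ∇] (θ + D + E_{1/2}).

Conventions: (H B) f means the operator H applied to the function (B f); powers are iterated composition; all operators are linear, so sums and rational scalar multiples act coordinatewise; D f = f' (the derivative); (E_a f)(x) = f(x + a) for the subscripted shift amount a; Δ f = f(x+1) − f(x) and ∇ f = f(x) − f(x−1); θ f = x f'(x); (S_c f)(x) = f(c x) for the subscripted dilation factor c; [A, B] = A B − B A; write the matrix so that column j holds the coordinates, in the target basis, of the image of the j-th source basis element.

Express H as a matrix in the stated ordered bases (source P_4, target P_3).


the matrix is [[0, 1, -3/4, 1/2, -5/16]; [0, 0, 3/2, -9/4, 11/4]; [0, 0, 0, 3/2, -27/8]; [0, 0, 0, 0, 5/4]] (rows listed top to bottom)

image of 1: 0
image of x: 1
image of x^2: (3/2)x - 3/4
image of x^3: (3/2)x^2 - (9/4)x + 1/2
image of x^4: (5/4)x^3 - (27/8)x^2 + (11/4)x - 5/16
each image's coordinates form column j of the matrix


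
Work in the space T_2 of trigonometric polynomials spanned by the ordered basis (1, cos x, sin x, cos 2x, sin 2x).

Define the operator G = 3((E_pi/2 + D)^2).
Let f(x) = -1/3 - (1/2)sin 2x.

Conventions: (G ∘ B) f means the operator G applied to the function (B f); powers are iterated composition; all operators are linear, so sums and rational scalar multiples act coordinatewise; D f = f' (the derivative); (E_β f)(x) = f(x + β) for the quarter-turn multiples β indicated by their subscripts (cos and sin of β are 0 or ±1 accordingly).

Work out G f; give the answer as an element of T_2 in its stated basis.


the result is g(x) = -1 + 6cos 2x + (9/2)sin 2x

E_pi/2 f = -1/3 + (1/2)sin 2x
D f = -cos 2x
(E_pi/2 + D) f = -1/3 - cos 2x + (1/2)sin 2x
E_pi/2 (E_pi/2 + D) f = -1/3 + cos 2x - (1/2)sin 2x
D (E_pi/2 + D) f = cos 2x + 2sin 2x
(E_pi/2 + D) (E_pi/2 + D) f = -1/3 + 2cos 2x + (3/2)sin 2x
(3((E_pi/2 + D)^2)) f = -1 + 6cos 2x + (9/2)sin 2x


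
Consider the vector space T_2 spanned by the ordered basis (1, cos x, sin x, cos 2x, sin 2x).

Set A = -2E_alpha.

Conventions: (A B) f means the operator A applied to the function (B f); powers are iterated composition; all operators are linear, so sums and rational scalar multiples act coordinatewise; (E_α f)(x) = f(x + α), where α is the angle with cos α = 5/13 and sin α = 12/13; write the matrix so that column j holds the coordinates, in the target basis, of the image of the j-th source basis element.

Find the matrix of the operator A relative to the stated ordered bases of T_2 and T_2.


image of 1: -2
image of cos x: -(10/13)cos x + (24/13)sin x
image of sin x: -(24/13)cos x - (10/13)sin x
image of cos 2x: (238/169)cos 2x + (240/169)sin 2x
image of sin 2x: -(240/169)cos 2x + (238/169)sin 2x
each image's coordinates form column j of the matrix

the matrix is [[-2, 0, 0, 0, 0]; [0, -10/13, -24/13, 0, 0]; [0, 24/13, -10/13, 0, 0]; [0, 0, 0, 238/169, -240/169]; [0, 0, 0, 240/169, 238/169]] (rows listed top to bottom)
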